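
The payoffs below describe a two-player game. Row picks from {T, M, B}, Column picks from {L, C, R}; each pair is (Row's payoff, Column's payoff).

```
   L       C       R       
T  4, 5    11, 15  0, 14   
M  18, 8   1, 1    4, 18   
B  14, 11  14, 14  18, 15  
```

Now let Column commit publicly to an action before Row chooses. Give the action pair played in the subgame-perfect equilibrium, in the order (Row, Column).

(B, R)

Work backward from Row's decision.
- L → Row plays M (best of 4, 18, 14); Column gets 8.
- C → Row plays B (best of 11, 1, 14); Column gets 14.
- R → Row plays B (best of 0, 4, 18); Column gets 15.
Column's induced payoffs are 8, 14, 15, so Column commits to R. Subgame-perfect outcome: (B, R) with payoffs (18, 15).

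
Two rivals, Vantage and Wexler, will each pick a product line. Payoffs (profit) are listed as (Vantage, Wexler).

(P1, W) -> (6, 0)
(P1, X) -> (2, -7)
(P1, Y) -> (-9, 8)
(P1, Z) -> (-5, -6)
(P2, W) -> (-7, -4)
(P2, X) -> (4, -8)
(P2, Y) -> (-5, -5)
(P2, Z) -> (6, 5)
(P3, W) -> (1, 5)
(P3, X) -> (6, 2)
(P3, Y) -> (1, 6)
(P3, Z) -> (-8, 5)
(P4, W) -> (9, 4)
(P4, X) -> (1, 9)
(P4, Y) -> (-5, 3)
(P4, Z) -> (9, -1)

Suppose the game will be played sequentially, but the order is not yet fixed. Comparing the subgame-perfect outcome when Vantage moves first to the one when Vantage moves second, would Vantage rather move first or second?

If Vantage leads: Wexler's best replies are P1→Y, P2→Z, P3→Y, P4→X; Vantage's induced payoffs -9, 6, 1, 1; outcome (P2, Z), payoffs (6, 5).
If Wexler leads: Vantage's best replies are W→P4, X→P3, Y→P3, Z→P4; Wexler's induced payoffs 4, 2, 6, -1; outcome (P3, Y), payoffs (1, 6).
Vantage gets 6 moving first and 1 moving second, so Vantage prefers to move first.

first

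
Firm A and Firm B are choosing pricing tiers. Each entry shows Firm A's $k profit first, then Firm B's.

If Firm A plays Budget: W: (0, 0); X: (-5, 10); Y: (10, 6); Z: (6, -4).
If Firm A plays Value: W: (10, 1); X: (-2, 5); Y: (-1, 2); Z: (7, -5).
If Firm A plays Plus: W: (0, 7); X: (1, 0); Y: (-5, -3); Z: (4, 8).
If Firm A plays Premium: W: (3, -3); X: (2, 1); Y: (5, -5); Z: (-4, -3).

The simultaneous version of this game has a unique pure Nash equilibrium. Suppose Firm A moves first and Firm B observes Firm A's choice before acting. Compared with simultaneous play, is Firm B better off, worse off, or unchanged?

better off

Solve by backward induction (Firm A leads).
- Budget: Firm B compares 0, 10, 6, -4 and picks X; Firm A would get -5.
- Value: Firm B compares 1, 5, 2, -5 and picks X; Firm A would get -2.
- Plus: Firm B compares 7, 0, -3, 8 and picks Z; Firm A would get 4.
- Premium: Firm B compares -3, 1, -5, -3 and picks X; Firm A would get 2.
Maximizing over -5, -2, 4, 2, Firm A chooses Plus. Subgame-perfect outcome: (Plus, Z) with payoffs (4, 8).
Under simultaneous play:
Firm A's best replies: W→Value; X→Premium; Y→Budget; Z→Value.
Firm B's best replies: Budget→X; Value→X; Plus→Z; Premium→X.
The unique mutual best reply is (Premium, X), giving (2, 1).
Firm B earns 8 sequentially versus 1 at the Nash outcome: better off.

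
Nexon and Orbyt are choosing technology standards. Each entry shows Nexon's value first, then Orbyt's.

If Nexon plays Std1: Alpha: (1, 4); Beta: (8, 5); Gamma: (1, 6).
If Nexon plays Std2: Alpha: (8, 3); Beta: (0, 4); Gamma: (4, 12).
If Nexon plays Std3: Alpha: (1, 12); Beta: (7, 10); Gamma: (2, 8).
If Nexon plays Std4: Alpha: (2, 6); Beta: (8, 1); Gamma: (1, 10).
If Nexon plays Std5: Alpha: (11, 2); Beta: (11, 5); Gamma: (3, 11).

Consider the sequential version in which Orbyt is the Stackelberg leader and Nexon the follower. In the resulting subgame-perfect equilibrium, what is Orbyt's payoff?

12

Solve by backward induction (Orbyt leads).
- Alpha: BR = Std5, leader payoff 2.
- Beta: BR = Std5, leader payoff 5.
- Gamma: BR = Std2, leader payoff 12.
Orbyt's induced payoffs are 2, 5, 12, so Orbyt commits to Gamma. Subgame-perfect outcome: (Std2, Gamma) with payoffs (4, 12).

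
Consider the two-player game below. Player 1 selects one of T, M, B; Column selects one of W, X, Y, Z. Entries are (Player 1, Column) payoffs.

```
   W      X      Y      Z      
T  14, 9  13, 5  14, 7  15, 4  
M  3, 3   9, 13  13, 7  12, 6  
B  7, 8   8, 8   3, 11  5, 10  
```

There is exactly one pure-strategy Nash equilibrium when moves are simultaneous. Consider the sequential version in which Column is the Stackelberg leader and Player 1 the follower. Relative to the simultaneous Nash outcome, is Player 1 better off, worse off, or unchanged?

Backward induction with Column moving first.
- W → Player 1 plays T (best of 14, 3, 7); Column gets 9.
- X → Player 1 plays T (best of 13, 9, 8); Column gets 5.
- Y → Player 1 plays T (best of 14, 13, 3); Column gets 7.
- Z → Player 1 plays T (best of 15, 12, 5); Column gets 4.
Among 9, 5, 7, 4, the best is 9 at W. Subgame-perfect outcome: (T, W) with payoffs (14, 9).
Under simultaneous play:
Player 1's best replies: W→T; X→T; Y→T; Z→T.
Column's best replies: T→W; M→X; B→Y.
Only (T, W) has each player best-responding; Nash payoffs (14, 9).
Player 1 earns 14 sequentially versus 14 at the Nash outcome: unchanged.

unchanged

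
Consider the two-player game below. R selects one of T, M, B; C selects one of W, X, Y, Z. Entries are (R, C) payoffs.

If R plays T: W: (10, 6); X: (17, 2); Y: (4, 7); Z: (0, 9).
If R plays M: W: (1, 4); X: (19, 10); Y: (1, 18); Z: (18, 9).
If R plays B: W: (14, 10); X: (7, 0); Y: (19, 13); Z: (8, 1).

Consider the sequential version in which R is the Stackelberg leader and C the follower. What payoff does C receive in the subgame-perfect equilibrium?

Work backward from C's decision.
- T → C plays Z (best of 6, 2, 7, 9); R gets 0.
- M → C plays Y (best of 4, 10, 18, 9); R gets 1.
- B → C plays Y (best of 10, 0, 13, 1); R gets 19.
Maximizing over 0, 1, 19, R chooses B. Subgame-perfect outcome: (B, Y) with payoffs (19, 13).

13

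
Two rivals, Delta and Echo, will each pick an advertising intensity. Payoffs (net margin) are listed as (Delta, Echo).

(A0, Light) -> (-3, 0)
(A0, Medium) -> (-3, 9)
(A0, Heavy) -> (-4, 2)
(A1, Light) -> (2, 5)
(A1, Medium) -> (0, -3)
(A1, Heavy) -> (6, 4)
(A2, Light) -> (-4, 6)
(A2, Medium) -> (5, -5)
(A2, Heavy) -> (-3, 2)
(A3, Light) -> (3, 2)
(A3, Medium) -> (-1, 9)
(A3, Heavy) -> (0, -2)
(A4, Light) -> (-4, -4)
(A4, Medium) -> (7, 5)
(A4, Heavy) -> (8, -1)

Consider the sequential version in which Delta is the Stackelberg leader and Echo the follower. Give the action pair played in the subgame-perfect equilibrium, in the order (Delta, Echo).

(A4, Medium)

Solve by backward induction (Delta leads).
- A0: Echo compares 0, 9, 2 and picks Medium; Delta would get -3.
- A1: Echo compares 5, -3, 4 and picks Light; Delta would get 2.
- A2: Echo compares 6, -5, 2 and picks Light; Delta would get -4.
- A3: Echo compares 2, 9, -2 and picks Medium; Delta would get -1.
- A4: Echo compares -4, 5, -1 and picks Medium; Delta would get 7.
Delta's induced payoffs are -3, 2, -4, -1, 7, so Delta commits to A4. Subgame-perfect outcome: (A4, Medium) with payoffs (7, 5).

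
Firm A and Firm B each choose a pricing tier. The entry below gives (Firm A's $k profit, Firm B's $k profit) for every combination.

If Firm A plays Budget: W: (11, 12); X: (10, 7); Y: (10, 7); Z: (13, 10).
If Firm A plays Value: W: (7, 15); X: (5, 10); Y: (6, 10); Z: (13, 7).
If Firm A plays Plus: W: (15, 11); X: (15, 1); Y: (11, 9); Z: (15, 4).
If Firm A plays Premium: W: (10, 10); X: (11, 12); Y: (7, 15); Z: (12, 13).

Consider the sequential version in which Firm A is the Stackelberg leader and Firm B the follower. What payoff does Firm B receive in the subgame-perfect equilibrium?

11

Backward induction with Firm A moving first.
- Budget: BR = W, leader payoff 11.
- Value: BR = W, leader payoff 7.
- Plus: BR = W, leader payoff 15.
- Premium: BR = Y, leader payoff 7.
Among 11, 7, 15, 7, the best is 15 at Plus. Subgame-perfect outcome: (Plus, W) with payoffs (15, 11).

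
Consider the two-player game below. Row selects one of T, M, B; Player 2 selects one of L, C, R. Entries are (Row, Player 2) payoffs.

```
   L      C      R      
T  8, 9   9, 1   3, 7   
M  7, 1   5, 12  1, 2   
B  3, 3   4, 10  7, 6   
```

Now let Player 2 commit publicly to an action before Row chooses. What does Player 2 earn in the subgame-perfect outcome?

9

Work backward from Row's decision.
- L: BR = T, leader payoff 9.
- C: BR = T, leader payoff 1.
- R: BR = B, leader payoff 6.
Maximizing over 9, 1, 6, Player 2 chooses L. Subgame-perfect outcome: (T, L) with payoffs (8, 9).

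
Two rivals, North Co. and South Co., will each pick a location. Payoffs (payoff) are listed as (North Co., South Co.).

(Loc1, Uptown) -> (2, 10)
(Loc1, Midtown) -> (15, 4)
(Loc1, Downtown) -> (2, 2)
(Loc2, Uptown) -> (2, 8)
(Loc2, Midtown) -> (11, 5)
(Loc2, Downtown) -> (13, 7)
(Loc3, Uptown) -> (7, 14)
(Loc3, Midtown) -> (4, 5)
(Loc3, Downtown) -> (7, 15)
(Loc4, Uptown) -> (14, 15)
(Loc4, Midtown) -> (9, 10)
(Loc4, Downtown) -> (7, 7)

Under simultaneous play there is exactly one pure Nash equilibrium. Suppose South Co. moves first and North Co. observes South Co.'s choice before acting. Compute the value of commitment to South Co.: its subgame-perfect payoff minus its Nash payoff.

0

Backward induction with South Co. moving first.
- Uptown: BR = Loc4, leader payoff 15.
- Midtown: BR = Loc1, leader payoff 4.
- Downtown: BR = Loc2, leader payoff 7.
Among 15, 4, 7, the best is 15 at Uptown. Subgame-perfect outcome: (Loc4, Uptown) with payoffs (14, 15).
For the simultaneous game, intersect best replies.
North Co.'s best replies: Uptown→Loc4; Midtown→Loc1; Downtown→Loc2.
South Co.'s best replies: Loc1→Uptown; Loc2→Uptown; Loc3→Downtown; Loc4→Uptown.
Only (Loc4, Uptown) has each player best-responding; Nash payoffs (14, 15).
South Co.'s commitment gain: 15 − 15 = 0.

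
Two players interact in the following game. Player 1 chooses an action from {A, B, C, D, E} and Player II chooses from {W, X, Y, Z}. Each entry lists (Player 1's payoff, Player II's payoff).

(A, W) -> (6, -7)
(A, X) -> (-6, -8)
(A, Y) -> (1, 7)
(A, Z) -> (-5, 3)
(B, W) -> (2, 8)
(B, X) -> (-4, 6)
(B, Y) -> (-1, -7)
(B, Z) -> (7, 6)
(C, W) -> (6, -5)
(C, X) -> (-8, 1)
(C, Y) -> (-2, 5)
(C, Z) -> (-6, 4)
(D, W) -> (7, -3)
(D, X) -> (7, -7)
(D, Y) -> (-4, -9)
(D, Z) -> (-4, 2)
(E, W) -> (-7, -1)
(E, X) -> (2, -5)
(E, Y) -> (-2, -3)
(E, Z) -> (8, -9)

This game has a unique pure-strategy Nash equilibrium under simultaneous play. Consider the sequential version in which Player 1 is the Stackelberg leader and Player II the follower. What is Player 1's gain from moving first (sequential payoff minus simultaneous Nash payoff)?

1

Backward induction with Player 1 moving first.
- A: Player II compares -7, -8, 7, 3 and picks Y; Player 1 would get 1.
- B: Player II compares 8, 6, -7, 6 and picks W; Player 1 would get 2.
- C: Player II compares -5, 1, 5, 4 and picks Y; Player 1 would get -2.
- D: Player II compares -3, -7, -9, 2 and picks Z; Player 1 would get -4.
- E: Player II compares -1, -5, -3, -9 and picks W; Player 1 would get -7.
Maximizing over 1, 2, -2, -4, -7, Player 1 chooses B. Subgame-perfect outcome: (B, W) with payoffs (2, 8).
Under simultaneous play:
Player 1's best replies: W→D; X→D; Y→A; Z→E.
Player II's best replies: A→Y; B→W; C→Y; D→Z; E→W.
Only (A, Y) has each player best-responding; Nash payoffs (1, 7).
Player 1's commitment gain: 2 − 1 = 1.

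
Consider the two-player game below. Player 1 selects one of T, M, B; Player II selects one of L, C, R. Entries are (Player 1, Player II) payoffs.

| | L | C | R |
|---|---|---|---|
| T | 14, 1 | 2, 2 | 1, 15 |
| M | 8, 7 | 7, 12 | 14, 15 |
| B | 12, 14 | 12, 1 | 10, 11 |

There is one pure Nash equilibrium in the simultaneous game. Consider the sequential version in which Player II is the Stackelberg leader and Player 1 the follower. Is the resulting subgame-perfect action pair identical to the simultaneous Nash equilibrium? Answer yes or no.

Player 1 best-responds to each possible Player II move:
- L → Player 1 plays T (best of 14, 8, 12); Player II gets 1.
- C → Player 1 plays B (best of 2, 7, 12); Player II gets 1.
- R → Player 1 plays M (best of 1, 14, 10); Player II gets 15.
Player II's induced payoffs are 1, 1, 15, so Player II commits to R. Subgame-perfect outcome: (M, R) with payoffs (14, 15).
For the simultaneous game, intersect best replies.
Player 1's best replies: L→T; C→B; R→M.
Player II's best replies: T→R; M→R; B→L.
Only (M, R) has each player best-responding; Nash payoffs (14, 15).
Sequential outcome (M, R) coincides with the Nash profile (M, R).

yes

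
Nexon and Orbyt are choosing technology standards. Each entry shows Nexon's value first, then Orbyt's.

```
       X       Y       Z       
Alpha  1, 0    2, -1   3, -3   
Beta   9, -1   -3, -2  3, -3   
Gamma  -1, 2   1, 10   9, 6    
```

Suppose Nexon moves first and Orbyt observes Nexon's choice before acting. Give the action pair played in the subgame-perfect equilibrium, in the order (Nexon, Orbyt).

Backward induction with Nexon moving first.
- Alpha: BR = X, leader payoff 1.
- Beta: BR = X, leader payoff 9.
- Gamma: BR = Y, leader payoff 1.
Nexon's induced payoffs are 1, 9, 1, so Nexon commits to Beta. Subgame-perfect outcome: (Beta, X) with payoffs (9, -1).

(Beta, X)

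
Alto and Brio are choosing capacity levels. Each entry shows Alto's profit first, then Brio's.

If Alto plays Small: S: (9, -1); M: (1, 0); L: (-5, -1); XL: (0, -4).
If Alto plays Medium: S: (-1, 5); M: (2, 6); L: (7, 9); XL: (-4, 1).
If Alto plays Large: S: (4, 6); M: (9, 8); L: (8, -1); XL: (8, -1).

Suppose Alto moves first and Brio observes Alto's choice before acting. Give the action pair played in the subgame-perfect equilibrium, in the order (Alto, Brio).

Brio best-responds to each possible Alto move:
- Small: Brio compares -1, 0, -1, -4 and picks M; Alto would get 1.
- Medium: Brio compares 5, 6, 9, 1 and picks L; Alto would get 7.
- Large: Brio compares 6, 8, -1, -1 and picks M; Alto would get 9.
Maximizing over 1, 7, 9, Alto chooses Large. Subgame-perfect outcome: (Large, M) with payoffs (9, 8).

(Large, M)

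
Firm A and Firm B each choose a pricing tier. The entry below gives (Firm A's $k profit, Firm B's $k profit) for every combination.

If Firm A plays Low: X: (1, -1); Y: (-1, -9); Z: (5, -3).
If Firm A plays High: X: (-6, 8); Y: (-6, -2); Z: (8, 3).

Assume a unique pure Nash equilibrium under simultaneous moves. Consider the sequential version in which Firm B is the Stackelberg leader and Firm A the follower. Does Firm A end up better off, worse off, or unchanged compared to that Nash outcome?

better off

Work backward from Firm A's decision.
- X: Firm A compares 1, -6 and picks Low; Firm B would get -1.
- Y: Firm A compares -1, -6 and picks Low; Firm B would get -9.
- Z: Firm A compares 5, 8 and picks High; Firm B would get 3.
Maximizing over -1, -9, 3, Firm B chooses Z. Subgame-perfect outcome: (High, Z) with payoffs (8, 3).
Now find the simultaneous Nash equilibrium.
Firm A's best replies: X→Low; Y→Low; Z→High.
Firm B's best replies: Low→X; High→X.
The unique mutual best reply is (Low, X), giving (1, -1).
Firm A earns 8 sequentially versus 1 at the Nash outcome: better off.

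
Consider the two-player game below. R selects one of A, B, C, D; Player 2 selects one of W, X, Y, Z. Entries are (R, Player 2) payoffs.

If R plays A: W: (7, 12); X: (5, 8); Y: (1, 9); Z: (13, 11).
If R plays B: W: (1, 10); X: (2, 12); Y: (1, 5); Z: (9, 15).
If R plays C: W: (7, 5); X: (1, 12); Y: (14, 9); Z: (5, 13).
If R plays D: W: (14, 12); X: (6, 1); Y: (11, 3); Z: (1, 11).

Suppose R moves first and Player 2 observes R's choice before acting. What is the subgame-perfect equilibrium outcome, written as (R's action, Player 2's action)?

(D, W)

Player 2 best-responds to each possible R move:
- A → Player 2 plays W (best of 12, 8, 9, 11); R gets 7.
- B → Player 2 plays Z (best of 10, 12, 5, 15); R gets 9.
- C → Player 2 plays Z (best of 5, 12, 9, 13); R gets 5.
- D → Player 2 plays W (best of 12, 1, 3, 11); R gets 14.
R's induced payoffs are 7, 9, 5, 14, so R commits to D. Subgame-perfect outcome: (D, W) with payoffs (14, 12).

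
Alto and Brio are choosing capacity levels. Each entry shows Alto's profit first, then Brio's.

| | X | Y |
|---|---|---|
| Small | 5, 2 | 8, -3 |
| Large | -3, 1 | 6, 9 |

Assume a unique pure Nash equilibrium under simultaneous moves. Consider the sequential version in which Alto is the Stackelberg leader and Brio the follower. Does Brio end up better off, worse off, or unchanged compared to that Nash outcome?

better off

Backward induction with Alto moving first.
- Small: Brio compares 2, -3 and picks X; Alto would get 5.
- Large: Brio compares 1, 9 and picks Y; Alto would get 6.
Among 5, 6, the best is 6 at Large. Subgame-perfect outcome: (Large, Y) with payoffs (6, 9).
Now find the simultaneous Nash equilibrium.
Alto's best replies: X→Small; Y→Small.
Brio's best replies: Small→X; Large→Y.
Only (Small, X) has each player best-responding; Nash payoffs (5, 2).
Brio earns 9 sequentially versus 2 at the Nash outcome: better off.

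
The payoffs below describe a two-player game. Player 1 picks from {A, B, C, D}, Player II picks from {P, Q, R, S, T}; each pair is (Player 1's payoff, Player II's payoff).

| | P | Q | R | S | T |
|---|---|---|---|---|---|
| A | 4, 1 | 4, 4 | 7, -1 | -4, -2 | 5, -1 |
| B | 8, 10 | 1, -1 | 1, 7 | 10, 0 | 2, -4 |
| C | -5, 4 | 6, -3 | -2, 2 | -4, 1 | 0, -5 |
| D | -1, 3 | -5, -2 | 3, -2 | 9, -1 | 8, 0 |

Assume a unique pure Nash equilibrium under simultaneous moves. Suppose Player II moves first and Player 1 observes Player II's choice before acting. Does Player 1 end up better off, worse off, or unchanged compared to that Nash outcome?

unchanged

Player 1 best-responds to each possible Player II move:
- P: BR = B, leader payoff 10.
- Q: BR = C, leader payoff -3.
- R: BR = A, leader payoff -1.
- S: BR = B, leader payoff 0.
- T: BR = D, leader payoff 0.
Maximizing over 10, -3, -1, 0, 0, Player II chooses P. Subgame-perfect outcome: (B, P) with payoffs (8, 10).
Under simultaneous play:
Player 1's best replies: P→B; Q→C; R→A; S→B; T→D.
Player II's best replies: A→Q; B→P; C→P; D→P.
The unique mutual best reply is (B, P), giving (8, 10).
Player 1 earns 8 sequentially versus 8 at the Nash outcome: unchanged.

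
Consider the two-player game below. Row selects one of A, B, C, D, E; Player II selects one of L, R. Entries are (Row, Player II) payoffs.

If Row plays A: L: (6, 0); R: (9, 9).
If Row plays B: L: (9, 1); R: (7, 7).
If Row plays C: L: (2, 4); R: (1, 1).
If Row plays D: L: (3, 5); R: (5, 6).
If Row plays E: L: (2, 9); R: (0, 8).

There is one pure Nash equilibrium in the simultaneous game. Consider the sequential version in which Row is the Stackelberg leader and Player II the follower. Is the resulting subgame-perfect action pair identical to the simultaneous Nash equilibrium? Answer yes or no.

yes

Player II best-responds to each possible Row move:
- A → Player II plays R (best of 0, 9); Row gets 9.
- B → Player II plays R (best of 1, 7); Row gets 7.
- C → Player II plays L (best of 4, 1); Row gets 2.
- D → Player II plays R (best of 5, 6); Row gets 5.
- E → Player II plays L (best of 9, 8); Row gets 2.
Among 9, 7, 2, 5, 2, the best is 9 at A. Subgame-perfect outcome: (A, R) with payoffs (9, 9).
For the simultaneous game, intersect best replies.
Row's best replies: L→B; R→A.
Player II's best replies: A→R; B→R; C→L; D→R; E→L.
Only (A, R) has each player best-responding; Nash payoffs (9, 9).
Sequential outcome (A, R) coincides with the Nash profile (A, R).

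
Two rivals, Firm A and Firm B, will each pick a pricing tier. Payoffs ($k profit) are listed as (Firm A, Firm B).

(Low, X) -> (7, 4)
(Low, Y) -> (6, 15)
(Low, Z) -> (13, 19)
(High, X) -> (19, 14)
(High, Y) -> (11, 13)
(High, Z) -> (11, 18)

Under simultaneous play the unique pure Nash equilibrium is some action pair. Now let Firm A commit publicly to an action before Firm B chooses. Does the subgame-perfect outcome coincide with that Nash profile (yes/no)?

yes

Firm B best-responds to each possible Firm A move:
- Low: BR = Z, leader payoff 13.
- High: BR = Z, leader payoff 11.
Among 13, 11, the best is 13 at Low. Subgame-perfect outcome: (Low, Z) with payoffs (13, 19).
For the simultaneous game, intersect best replies.
Firm A's best replies: X→High; Y→High; Z→Low.
Firm B's best replies: Low→Z; High→Z.
The unique mutual best reply is (Low, Z), giving (13, 19).
Sequential outcome (Low, Z) coincides with the Nash profile (Low, Z).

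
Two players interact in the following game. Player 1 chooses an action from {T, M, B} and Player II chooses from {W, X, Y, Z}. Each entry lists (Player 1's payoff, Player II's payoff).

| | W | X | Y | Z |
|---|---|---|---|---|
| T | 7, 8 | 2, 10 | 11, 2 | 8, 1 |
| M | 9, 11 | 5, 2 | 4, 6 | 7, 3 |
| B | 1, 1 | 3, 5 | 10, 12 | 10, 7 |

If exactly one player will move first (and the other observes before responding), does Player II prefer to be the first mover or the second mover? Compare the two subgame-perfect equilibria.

second

If Player 1 leads: Player II's best replies are T→X, M→W, B→Y; Player 1's induced payoffs 2, 9, 10; outcome (B, Y), payoffs (10, 12).
If Player II leads: Player 1's best replies are W→M, X→M, Y→T, Z→B; Player II's induced payoffs 11, 2, 2, 7; outcome (M, W), payoffs (9, 11).
Player II gets 11 moving first and 12 moving second, so Player II prefers to move second.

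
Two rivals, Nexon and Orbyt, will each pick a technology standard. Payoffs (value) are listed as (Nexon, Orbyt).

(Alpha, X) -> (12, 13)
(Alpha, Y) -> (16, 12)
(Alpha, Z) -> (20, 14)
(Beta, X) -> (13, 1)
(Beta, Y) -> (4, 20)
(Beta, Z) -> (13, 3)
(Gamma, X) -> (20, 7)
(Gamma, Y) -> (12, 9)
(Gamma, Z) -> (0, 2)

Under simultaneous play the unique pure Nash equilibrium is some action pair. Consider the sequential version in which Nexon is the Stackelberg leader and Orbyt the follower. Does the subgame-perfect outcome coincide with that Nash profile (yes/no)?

yes

Work backward from Orbyt's decision.
- Alpha: Orbyt compares 13, 12, 14 and picks Z; Nexon would get 20.
- Beta: Orbyt compares 1, 20, 3 and picks Y; Nexon would get 4.
- Gamma: Orbyt compares 7, 9, 2 and picks Y; Nexon would get 12.
Maximizing over 20, 4, 12, Nexon chooses Alpha. Subgame-perfect outcome: (Alpha, Z) with payoffs (20, 14).
Under simultaneous play:
Nexon's best replies: X→Gamma; Y→Alpha; Z→Alpha.
Orbyt's best replies: Alpha→Z; Beta→Y; Gamma→Y.
Only (Alpha, Z) has each player best-responding; Nash payoffs (20, 14).
Sequential outcome (Alpha, Z) coincides with the Nash profile (Alpha, Z).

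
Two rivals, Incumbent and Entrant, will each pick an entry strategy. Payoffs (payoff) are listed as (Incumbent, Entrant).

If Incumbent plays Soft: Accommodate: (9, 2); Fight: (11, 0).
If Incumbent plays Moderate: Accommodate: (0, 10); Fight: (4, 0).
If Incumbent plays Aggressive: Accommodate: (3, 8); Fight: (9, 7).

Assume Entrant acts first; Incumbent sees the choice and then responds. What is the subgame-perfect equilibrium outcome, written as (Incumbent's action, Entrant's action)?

Incumbent best-responds to each possible Entrant move:
- Accommodate: BR = Soft, leader payoff 2.
- Fight: BR = Soft, leader payoff 0.
Maximizing over 2, 0, Entrant chooses Accommodate. Subgame-perfect outcome: (Soft, Accommodate) with payoffs (9, 2).

(Soft, Accommodate)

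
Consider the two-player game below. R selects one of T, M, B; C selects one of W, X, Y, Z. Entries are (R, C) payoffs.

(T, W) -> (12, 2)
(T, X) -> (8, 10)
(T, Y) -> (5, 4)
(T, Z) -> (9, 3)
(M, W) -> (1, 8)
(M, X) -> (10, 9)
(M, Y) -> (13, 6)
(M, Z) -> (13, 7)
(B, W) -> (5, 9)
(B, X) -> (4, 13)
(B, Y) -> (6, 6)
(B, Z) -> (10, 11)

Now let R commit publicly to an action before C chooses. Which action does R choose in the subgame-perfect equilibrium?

M

Solve by backward induction (R leads).
- T → C plays X (best of 2, 10, 4, 3); R gets 8.
- M → C plays X (best of 8, 9, 6, 7); R gets 10.
- B → C plays X (best of 9, 13, 6, 11); R gets 4.
R's induced payoffs are 8, 10, 4, so R commits to M. Subgame-perfect outcome: (M, X) with payoffs (10, 9).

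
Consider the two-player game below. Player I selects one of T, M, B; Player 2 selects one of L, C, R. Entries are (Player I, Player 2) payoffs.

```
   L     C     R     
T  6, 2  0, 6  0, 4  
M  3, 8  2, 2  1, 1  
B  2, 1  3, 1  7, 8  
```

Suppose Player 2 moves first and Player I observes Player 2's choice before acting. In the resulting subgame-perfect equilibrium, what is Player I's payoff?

7

Player I best-responds to each possible Player 2 move:
- L: Player I compares 6, 3, 2 and picks T; Player 2 would get 2.
- C: Player I compares 0, 2, 3 and picks B; Player 2 would get 1.
- R: Player I compares 0, 1, 7 and picks B; Player 2 would get 8.
Maximizing over 2, 1, 8, Player 2 chooses R. Subgame-perfect outcome: (B, R) with payoffs (7, 8).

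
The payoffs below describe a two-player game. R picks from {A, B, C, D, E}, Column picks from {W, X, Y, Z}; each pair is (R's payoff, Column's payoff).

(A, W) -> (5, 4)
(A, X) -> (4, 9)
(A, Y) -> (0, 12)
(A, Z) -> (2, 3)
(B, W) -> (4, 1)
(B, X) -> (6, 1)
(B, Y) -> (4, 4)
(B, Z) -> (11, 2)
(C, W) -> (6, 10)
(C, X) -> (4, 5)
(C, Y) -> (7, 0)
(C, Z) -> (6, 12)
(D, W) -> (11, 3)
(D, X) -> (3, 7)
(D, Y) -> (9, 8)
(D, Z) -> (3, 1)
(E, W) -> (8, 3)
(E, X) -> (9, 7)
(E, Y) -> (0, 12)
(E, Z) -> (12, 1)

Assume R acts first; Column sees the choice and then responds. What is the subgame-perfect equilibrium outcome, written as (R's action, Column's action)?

Column best-responds to each possible R move:
- A: BR = Y, leader payoff 0.
- B: BR = Y, leader payoff 4.
- C: BR = Z, leader payoff 6.
- D: BR = Y, leader payoff 9.
- E: BR = Y, leader payoff 0.
Among 0, 4, 6, 9, 0, the best is 9 at D. Subgame-perfect outcome: (D, Y) with payoffs (9, 8).

(D, Y)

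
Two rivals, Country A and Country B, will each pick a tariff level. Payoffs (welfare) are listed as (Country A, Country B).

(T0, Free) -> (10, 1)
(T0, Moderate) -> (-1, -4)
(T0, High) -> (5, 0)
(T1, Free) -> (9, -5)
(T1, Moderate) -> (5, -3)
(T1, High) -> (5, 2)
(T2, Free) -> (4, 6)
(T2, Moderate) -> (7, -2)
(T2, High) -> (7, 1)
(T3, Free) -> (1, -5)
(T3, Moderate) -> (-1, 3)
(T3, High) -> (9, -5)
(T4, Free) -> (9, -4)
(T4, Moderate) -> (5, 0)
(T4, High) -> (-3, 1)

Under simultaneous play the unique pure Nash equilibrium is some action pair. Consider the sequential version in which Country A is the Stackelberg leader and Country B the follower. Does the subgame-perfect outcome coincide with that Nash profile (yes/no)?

Work backward from Country B's decision.
- T0: BR = Free, leader payoff 10.
- T1: BR = High, leader payoff 5.
- T2: BR = Free, leader payoff 4.
- T3: BR = Moderate, leader payoff -1.
- T4: BR = High, leader payoff -3.
Country A's induced payoffs are 10, 5, 4, -1, -3, so Country A commits to T0. Subgame-perfect outcome: (T0, Free) with payoffs (10, 1).
Under simultaneous play:
Country A's best replies: Free→T0; Moderate→T2; High→T3.
Country B's best replies: T0→Free; T1→High; T2→Free; T3→Moderate; T4→High.
Only (T0, Free) has each player best-responding; Nash payoffs (10, 1).
Sequential outcome (T0, Free) coincides with the Nash profile (T0, Free).

yes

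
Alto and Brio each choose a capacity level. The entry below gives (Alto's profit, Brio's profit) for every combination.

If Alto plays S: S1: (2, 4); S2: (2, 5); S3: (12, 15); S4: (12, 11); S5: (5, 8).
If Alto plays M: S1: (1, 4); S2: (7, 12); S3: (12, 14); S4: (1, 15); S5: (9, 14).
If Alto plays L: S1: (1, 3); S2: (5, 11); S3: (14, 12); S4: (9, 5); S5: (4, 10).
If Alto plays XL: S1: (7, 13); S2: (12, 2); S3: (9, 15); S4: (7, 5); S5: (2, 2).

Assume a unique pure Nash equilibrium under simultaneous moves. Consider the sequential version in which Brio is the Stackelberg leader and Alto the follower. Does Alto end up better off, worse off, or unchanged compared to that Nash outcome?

worse off

Work backward from Alto's decision.
- S1: BR = XL, leader payoff 13.
- S2: BR = XL, leader payoff 2.
- S3: BR = L, leader payoff 12.
- S4: BR = S, leader payoff 11.
- S5: BR = M, leader payoff 14.
Among 13, 2, 12, 11, 14, the best is 14 at S5. Subgame-perfect outcome: (M, S5) with payoffs (9, 14).
For the simultaneous game, intersect best replies.
Alto's best replies: S1→XL; S2→XL; S3→L; S4→S; S5→M.
Brio's best replies: S→S3; M→S4; L→S3; XL→S3.
Only (L, S3) has each player best-responding; Nash payoffs (14, 12).
Alto earns 9 sequentially versus 14 at the Nash outcome: worse off.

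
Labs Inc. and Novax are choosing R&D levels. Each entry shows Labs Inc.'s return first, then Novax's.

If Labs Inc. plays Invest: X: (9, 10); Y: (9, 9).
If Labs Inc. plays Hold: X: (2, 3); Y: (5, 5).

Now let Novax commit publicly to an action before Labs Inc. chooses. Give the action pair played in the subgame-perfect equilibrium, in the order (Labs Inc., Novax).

(Invest, X)

Work backward from Labs Inc.'s decision.
- X: BR = Invest, leader payoff 10.
- Y: BR = Invest, leader payoff 9.
Novax's induced payoffs are 10, 9, so Novax commits to X. Subgame-perfect outcome: (Invest, X) with payoffs (9, 10).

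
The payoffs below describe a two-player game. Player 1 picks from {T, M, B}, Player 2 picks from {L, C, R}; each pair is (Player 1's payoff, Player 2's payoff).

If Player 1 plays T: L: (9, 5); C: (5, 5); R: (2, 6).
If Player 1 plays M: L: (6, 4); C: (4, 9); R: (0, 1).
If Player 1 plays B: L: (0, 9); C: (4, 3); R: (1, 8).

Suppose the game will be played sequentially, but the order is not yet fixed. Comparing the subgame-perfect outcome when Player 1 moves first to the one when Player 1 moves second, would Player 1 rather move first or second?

first

If Player 1 leads: Player 2's best replies are T→R, M→C, B→L; Player 1's induced payoffs 2, 4, 0; outcome (M, C), payoffs (4, 9).
If Player 2 leads: Player 1's best replies are L→T, C→T, R→T; Player 2's induced payoffs 5, 5, 6; outcome (T, R), payoffs (2, 6).
Player 1 gets 4 moving first and 2 moving second, so Player 1 prefers to move first.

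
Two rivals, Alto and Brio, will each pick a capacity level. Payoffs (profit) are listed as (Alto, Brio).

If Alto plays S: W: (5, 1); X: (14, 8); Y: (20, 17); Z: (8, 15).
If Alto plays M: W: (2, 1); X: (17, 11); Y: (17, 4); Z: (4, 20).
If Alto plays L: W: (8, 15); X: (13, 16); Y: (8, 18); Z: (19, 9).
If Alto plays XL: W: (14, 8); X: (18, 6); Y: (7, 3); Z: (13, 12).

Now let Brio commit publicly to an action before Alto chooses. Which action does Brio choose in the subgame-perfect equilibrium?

Work backward from Alto's decision.
- W: Alto compares 5, 2, 8, 14 and picks XL; Brio would get 8.
- X: Alto compares 14, 17, 13, 18 and picks XL; Brio would get 6.
- Y: Alto compares 20, 17, 8, 7 and picks S; Brio would get 17.
- Z: Alto compares 8, 4, 19, 13 and picks L; Brio would get 9.
Brio's induced payoffs are 8, 6, 17, 9, so Brio commits to Y. Subgame-perfect outcome: (S, Y) with payoffs (20, 17).

Y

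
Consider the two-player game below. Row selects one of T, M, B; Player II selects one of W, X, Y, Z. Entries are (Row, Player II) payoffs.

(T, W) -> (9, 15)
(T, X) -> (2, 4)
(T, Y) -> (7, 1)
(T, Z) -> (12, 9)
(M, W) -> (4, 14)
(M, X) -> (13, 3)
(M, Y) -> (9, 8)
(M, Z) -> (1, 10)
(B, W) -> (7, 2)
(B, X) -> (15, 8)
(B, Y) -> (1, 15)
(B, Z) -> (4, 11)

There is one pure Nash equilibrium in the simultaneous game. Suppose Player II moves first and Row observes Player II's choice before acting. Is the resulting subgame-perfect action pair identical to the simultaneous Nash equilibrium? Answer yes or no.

Solve by backward induction (Player II leads).
- W: BR = T, leader payoff 15.
- X: BR = B, leader payoff 8.
- Y: BR = M, leader payoff 8.
- Z: BR = T, leader payoff 9.
Among 15, 8, 8, 9, the best is 15 at W. Subgame-perfect outcome: (T, W) with payoffs (9, 15).
Under simultaneous play:
Row's best replies: W→T; X→B; Y→M; Z→T.
Player II's best replies: T→W; M→W; B→Y.
Only (T, W) has each player best-responding; Nash payoffs (9, 15).
Sequential outcome (T, W) coincides with the Nash profile (T, W).

yes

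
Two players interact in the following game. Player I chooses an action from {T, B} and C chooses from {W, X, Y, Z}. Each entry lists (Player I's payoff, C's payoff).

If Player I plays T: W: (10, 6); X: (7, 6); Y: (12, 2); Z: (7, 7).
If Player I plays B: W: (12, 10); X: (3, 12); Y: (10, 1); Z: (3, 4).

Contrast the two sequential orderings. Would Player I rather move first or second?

second

If Player I leads: C's best replies are T→Z, B→X; Player I's induced payoffs 7, 3; outcome (T, Z), payoffs (7, 7).
If C leads: Player I's best replies are W→B, X→T, Y→T, Z→T; C's induced payoffs 10, 6, 2, 7; outcome (B, W), payoffs (12, 10).
Player I gets 7 moving first and 12 moving second, so Player I prefers to move second.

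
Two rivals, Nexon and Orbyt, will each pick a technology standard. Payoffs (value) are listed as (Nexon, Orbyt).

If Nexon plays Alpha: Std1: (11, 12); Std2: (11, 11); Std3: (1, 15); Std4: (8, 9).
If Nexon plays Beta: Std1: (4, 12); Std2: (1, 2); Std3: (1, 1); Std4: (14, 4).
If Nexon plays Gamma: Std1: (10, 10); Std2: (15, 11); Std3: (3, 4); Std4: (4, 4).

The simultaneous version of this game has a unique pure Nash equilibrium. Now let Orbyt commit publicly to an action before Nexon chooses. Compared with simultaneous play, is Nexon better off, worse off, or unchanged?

Nexon best-responds to each possible Orbyt move:
- Std1: BR = Alpha, leader payoff 12.
- Std2: BR = Gamma, leader payoff 11.
- Std3: BR = Gamma, leader payoff 4.
- Std4: BR = Beta, leader payoff 4.
Maximizing over 12, 11, 4, 4, Orbyt chooses Std1. Subgame-perfect outcome: (Alpha, Std1) with payoffs (11, 12).
For the simultaneous game, intersect best replies.
Nexon's best replies: Std1→Alpha; Std2→Gamma; Std3→Gamma; Std4→Beta.
Orbyt's best replies: Alpha→Std3; Beta→Std1; Gamma→Std2.
Only (Gamma, Std2) has each player best-responding; Nash payoffs (15, 11).
Nexon earns 11 sequentially versus 15 at the Nash outcome: worse off.

worse off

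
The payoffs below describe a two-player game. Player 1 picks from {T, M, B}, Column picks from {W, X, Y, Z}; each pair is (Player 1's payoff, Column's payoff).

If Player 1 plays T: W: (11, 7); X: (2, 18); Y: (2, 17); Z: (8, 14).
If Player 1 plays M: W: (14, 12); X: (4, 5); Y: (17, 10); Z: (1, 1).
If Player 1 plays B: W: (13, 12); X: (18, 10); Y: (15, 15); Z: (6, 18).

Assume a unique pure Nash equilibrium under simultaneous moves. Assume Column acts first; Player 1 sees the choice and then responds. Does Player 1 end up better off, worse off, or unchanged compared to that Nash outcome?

Player 1 best-responds to each possible Column move:
- W: Player 1 compares 11, 14, 13 and picks M; Column would get 12.
- X: Player 1 compares 2, 4, 18 and picks B; Column would get 10.
- Y: Player 1 compares 2, 17, 15 and picks M; Column would get 10.
- Z: Player 1 compares 8, 1, 6 and picks T; Column would get 14.
Maximizing over 12, 10, 10, 14, Column chooses Z. Subgame-perfect outcome: (T, Z) with payoffs (8, 14).
For the simultaneous game, intersect best replies.
Player 1's best replies: W→M; X→B; Y→M; Z→T.
Column's best replies: T→X; M→W; B→Z.
Only (M, W) has each player best-responding; Nash payoffs (14, 12).
Player 1 earns 8 sequentially versus 14 at the Nash outcome: worse off.

worse off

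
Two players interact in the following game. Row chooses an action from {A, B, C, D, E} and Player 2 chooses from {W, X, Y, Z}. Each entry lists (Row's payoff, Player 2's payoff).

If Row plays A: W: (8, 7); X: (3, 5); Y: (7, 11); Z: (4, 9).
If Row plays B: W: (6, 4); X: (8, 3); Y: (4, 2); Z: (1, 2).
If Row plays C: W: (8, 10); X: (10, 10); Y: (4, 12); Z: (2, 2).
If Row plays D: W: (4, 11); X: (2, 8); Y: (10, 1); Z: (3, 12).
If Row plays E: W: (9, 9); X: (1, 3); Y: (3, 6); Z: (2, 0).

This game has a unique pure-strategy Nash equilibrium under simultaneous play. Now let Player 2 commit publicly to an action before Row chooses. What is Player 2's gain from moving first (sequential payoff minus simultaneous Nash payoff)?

Backward induction with Player 2 moving first.
- W → Row plays E (best of 8, 6, 8, 4, 9); Player 2 gets 9.
- X → Row plays C (best of 3, 8, 10, 2, 1); Player 2 gets 10.
- Y → Row plays D (best of 7, 4, 4, 10, 3); Player 2 gets 1.
- Z → Row plays A (best of 4, 1, 2, 3, 2); Player 2 gets 9.
Maximizing over 9, 10, 1, 9, Player 2 chooses X. Subgame-perfect outcome: (C, X) with payoffs (10, 10).
Now find the simultaneous Nash equilibrium.
Row's best replies: W→E; X→C; Y→D; Z→A.
Player 2's best replies: A→Y; B→W; C→Y; D→Z; E→W.
Only (E, W) has each player best-responding; Nash payoffs (9, 9).
Player 2's commitment gain: 10 − 9 = 1.

1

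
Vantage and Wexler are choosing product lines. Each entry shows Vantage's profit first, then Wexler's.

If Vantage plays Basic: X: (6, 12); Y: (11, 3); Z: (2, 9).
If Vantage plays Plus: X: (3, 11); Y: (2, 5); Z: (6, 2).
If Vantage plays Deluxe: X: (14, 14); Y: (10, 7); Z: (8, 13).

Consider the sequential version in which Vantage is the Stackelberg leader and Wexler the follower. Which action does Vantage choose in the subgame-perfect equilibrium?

Deluxe

Work backward from Wexler's decision.
- Basic → Wexler plays X (best of 12, 3, 9); Vantage gets 6.
- Plus → Wexler plays X (best of 11, 5, 2); Vantage gets 3.
- Deluxe → Wexler plays X (best of 14, 7, 13); Vantage gets 14.
Maximizing over 6, 3, 14, Vantage chooses Deluxe. Subgame-perfect outcome: (Deluxe, X) with payoffs (14, 14).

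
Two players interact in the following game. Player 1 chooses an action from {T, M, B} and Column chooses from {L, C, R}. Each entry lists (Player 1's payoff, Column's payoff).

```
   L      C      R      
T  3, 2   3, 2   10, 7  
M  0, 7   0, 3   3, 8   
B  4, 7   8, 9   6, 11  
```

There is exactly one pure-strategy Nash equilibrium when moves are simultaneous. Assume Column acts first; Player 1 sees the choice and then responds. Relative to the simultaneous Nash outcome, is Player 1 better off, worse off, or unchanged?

Solve by backward induction (Column leads).
- L: Player 1 compares 3, 0, 4 and picks B; Column would get 7.
- C: Player 1 compares 3, 0, 8 and picks B; Column would get 9.
- R: Player 1 compares 10, 3, 6 and picks T; Column would get 7.
Among 7, 9, 7, the best is 9 at C. Subgame-perfect outcome: (B, C) with payoffs (8, 9).
Under simultaneous play:
Player 1's best replies: L→B; C→B; R→T.
Column's best replies: T→R; M→R; B→R.
Only (T, R) has each player best-responding; Nash payoffs (10, 7).
Player 1 earns 8 sequentially versus 10 at the Nash outcome: worse off.

worse off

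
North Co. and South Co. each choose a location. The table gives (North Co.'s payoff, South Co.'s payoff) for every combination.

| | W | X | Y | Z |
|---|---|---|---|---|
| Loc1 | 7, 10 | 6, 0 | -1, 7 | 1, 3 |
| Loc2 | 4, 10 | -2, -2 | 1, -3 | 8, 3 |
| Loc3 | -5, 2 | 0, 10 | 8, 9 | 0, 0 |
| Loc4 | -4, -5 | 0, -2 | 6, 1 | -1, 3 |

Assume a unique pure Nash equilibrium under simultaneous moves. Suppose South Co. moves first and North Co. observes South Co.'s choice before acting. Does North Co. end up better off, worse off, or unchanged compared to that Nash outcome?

unchanged

Solve by backward induction (South Co. leads).
- W → North Co. plays Loc1 (best of 7, 4, -5, -4); South Co. gets 10.
- X → North Co. plays Loc1 (best of 6, -2, 0, 0); South Co. gets 0.
- Y → North Co. plays Loc3 (best of -1, 1, 8, 6); South Co. gets 9.
- Z → North Co. plays Loc2 (best of 1, 8, 0, -1); South Co. gets 3.
Among 10, 0, 9, 3, the best is 10 at W. Subgame-perfect outcome: (Loc1, W) with payoffs (7, 10).
Under simultaneous play:
North Co.'s best replies: W→Loc1; X→Loc1; Y→Loc3; Z→Loc2.
South Co.'s best replies: Loc1→W; Loc2→W; Loc3→X; Loc4→Z.
Only (Loc1, W) has each player best-responding; Nash payoffs (7, 10).
North Co. earns 7 sequentially versus 7 at the Nash outcome: unchanged.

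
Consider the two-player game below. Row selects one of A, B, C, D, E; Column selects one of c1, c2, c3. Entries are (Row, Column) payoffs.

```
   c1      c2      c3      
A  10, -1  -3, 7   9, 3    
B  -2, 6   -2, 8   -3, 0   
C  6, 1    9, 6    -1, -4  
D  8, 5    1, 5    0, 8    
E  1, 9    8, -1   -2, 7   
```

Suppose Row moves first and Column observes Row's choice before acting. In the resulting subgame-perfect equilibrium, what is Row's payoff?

9

Column best-responds to each possible Row move:
- A: Column compares -1, 7, 3 and picks c2; Row would get -3.
- B: Column compares 6, 8, 0 and picks c2; Row would get -2.
- C: Column compares 1, 6, -4 and picks c2; Row would get 9.
- D: Column compares 5, 5, 8 and picks c3; Row would get 0.
- E: Column compares 9, -1, 7 and picks c1; Row would get 1.
Among -3, -2, 9, 0, 1, the best is 9 at C. Subgame-perfect outcome: (C, c2) with payoffs (9, 6).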